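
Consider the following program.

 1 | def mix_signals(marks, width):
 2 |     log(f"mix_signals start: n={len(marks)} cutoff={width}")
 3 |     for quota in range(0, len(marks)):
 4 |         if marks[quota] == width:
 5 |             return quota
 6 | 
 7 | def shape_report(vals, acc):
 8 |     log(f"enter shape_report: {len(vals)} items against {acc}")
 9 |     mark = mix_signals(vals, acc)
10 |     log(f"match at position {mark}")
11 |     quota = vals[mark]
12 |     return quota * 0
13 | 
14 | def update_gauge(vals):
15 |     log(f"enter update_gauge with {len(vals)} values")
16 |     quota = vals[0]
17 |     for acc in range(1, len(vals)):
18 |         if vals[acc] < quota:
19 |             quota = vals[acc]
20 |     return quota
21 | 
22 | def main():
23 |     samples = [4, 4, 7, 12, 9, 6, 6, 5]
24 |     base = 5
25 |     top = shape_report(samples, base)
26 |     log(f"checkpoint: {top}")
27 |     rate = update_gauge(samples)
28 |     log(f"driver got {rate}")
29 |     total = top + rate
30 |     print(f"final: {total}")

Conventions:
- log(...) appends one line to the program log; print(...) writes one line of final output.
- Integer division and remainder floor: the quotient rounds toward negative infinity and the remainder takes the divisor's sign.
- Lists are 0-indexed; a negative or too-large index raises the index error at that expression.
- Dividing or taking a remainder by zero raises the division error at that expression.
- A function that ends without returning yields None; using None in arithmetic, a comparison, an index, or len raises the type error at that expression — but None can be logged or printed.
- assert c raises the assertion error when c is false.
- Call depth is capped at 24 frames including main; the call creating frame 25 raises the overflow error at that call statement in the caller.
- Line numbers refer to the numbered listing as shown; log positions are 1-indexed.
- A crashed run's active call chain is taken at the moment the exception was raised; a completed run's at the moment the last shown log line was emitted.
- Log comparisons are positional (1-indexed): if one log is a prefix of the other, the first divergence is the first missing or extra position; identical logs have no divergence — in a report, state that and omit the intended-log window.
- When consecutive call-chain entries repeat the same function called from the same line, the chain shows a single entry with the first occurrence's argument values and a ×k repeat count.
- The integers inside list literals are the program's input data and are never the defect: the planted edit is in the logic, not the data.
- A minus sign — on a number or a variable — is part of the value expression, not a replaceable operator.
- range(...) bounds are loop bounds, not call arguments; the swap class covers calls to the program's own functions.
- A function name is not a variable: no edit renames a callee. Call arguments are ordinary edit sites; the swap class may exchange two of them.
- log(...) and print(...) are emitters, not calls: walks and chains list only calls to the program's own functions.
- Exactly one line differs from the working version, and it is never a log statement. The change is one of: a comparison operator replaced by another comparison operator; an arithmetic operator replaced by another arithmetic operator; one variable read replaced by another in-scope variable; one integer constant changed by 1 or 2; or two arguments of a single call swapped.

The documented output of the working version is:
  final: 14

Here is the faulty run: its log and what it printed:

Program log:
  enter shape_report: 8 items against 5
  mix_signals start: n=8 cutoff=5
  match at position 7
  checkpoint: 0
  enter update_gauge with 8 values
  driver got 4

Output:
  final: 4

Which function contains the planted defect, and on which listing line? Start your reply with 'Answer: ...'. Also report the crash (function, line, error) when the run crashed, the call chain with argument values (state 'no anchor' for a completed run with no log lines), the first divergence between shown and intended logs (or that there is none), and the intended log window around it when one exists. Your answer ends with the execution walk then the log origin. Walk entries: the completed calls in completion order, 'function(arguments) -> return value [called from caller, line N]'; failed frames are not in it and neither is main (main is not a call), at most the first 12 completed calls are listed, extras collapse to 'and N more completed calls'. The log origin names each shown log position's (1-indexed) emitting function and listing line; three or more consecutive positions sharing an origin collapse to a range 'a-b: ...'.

Answer: the defect is in shape_report at line 12.
The tell: At log position 4 the runs split — shown 'checkpoint: 0', but the working version logs 'checkpoint: 10'.
Call chain: main.
First divergence: position 4 — the shown line 'checkpoint: 0' should read 'checkpoint: 10'.
Intended log window:
  2: mix_signals start: n=8 cutoff=5
  3: match at position 7
  4: checkpoint: 10
  5: enter update_gauge with 8 values
Execution walk:
  mix_signals([4, 4, 7, 12, 9, 6, 6, 5], 5) -> 7  [called from shape_report, line 9]
  shape_report([4, 4, 7, 12, 9, 6, 6, 5], 5) -> 0  [called from main, line 25]
  update_gauge([4, 4, 7, 12, 9, 6, 6, 5]) -> 4  [called from main, line 27]
Log origin:
  1: logged in shape_report at line 8
  2: logged in mix_signals at line 2
  3: logged in shape_report at line 10
  4: logged in main at line 26
  5: logged in update_gauge at line 15
  6: logged in main at line 28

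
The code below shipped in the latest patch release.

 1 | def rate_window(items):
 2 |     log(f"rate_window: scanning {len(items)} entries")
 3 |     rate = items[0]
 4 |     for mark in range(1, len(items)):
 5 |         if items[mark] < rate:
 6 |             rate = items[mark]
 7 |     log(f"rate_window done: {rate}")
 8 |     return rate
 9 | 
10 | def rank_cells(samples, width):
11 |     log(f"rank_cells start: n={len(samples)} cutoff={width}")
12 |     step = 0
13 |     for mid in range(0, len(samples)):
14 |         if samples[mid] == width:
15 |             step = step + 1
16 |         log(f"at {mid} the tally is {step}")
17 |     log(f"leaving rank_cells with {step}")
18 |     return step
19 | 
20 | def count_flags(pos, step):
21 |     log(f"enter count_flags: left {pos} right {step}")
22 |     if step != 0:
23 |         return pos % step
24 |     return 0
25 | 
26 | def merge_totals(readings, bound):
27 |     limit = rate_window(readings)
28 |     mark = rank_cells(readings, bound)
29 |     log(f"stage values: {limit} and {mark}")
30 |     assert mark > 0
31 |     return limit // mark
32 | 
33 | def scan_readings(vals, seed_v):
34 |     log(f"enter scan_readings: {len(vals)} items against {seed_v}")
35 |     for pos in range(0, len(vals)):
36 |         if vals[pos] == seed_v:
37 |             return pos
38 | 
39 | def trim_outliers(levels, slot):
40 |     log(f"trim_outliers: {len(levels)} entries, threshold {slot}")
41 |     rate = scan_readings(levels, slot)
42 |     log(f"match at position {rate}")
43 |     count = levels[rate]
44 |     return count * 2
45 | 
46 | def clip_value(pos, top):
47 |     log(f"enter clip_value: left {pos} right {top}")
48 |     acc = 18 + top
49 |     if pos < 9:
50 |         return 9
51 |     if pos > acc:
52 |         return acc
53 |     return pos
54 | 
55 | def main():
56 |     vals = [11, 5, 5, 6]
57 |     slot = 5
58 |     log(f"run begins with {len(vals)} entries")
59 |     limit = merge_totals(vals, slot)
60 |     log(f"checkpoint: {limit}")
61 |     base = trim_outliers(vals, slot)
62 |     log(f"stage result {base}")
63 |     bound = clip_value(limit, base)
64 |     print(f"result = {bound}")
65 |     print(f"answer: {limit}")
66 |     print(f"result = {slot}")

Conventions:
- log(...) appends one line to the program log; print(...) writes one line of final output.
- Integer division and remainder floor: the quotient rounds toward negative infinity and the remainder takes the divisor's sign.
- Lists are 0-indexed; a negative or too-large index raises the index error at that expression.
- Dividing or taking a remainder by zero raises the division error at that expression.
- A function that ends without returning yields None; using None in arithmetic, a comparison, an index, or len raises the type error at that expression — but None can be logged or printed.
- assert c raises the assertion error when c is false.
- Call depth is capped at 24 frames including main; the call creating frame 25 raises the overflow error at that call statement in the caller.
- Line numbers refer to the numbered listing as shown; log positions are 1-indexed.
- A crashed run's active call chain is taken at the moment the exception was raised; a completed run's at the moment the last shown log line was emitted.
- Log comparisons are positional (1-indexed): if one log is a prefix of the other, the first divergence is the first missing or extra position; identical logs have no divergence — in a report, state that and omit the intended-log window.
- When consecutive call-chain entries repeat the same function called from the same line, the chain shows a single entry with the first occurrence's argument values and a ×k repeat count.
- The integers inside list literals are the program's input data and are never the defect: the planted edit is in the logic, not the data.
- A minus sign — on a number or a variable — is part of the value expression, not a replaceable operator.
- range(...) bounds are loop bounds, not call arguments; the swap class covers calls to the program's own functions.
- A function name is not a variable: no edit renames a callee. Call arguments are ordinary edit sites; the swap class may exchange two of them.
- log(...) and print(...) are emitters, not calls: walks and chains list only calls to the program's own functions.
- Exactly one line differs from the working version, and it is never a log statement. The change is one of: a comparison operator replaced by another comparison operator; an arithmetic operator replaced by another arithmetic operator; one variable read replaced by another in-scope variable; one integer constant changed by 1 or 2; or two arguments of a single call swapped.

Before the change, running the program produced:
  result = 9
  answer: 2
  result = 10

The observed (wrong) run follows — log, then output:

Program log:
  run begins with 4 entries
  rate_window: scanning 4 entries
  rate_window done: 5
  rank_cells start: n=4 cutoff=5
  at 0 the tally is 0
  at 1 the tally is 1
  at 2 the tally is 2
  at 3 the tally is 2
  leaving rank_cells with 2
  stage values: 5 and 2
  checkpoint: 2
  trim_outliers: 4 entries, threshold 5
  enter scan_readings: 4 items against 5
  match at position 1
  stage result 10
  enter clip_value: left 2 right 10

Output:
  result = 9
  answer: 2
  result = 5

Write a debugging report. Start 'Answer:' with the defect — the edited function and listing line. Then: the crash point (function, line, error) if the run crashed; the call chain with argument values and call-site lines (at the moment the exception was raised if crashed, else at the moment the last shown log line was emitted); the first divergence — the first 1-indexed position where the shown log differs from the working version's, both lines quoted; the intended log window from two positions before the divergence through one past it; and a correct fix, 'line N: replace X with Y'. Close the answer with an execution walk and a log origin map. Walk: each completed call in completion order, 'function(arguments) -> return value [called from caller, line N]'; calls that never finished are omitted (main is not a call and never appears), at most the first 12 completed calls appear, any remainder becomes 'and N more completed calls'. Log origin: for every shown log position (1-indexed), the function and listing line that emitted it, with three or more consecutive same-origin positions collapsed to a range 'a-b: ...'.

Answer: the defect is in main at line 66.
The tell: The two runs log identically and part ways only at the printed values.
Call chain: main -> clip_value(2, 10) (called at line 63).
First divergence: none; the two logs match at every position.
Execution walk:
  rate_window([11, 5, 5, 6]) -> 5  [called from merge_totals, line 27]
  rank_cells([11, 5, 5, 6], 5) -> 2  [called from merge_totals, line 28]
  merge_totals([11, 5, 5, 6], 5) -> 2  [called from main, line 59]
  scan_readings([11, 5, 5, 6], 5) -> 1  [called from trim_outliers, line 41]
  trim_outliers([11, 5, 5, 6], 5) -> 10  [called from main, line 61]
  clip_value(2, 10) -> 9  [called from main, line 63]
Origin of each log line:
  1: logged in main at line 58
  2: logged in rate_window at line 2
  3: logged in rate_window at line 7
  4: logged in rank_cells at line 11
  5-8: logged in rank_cells at line 16
  9: logged in rank_cells at line 17
  10: logged in merge_totals at line 29
  11: logged in main at line 60
  12: logged in trim_outliers at line 40
  13: logged in scan_readings at line 34
  14: logged in trim_outliers at line 42
  15: logged in main at line 62
  16: logged in clip_value at line 47
A correct fix: line 66: replace `slot` with `base`.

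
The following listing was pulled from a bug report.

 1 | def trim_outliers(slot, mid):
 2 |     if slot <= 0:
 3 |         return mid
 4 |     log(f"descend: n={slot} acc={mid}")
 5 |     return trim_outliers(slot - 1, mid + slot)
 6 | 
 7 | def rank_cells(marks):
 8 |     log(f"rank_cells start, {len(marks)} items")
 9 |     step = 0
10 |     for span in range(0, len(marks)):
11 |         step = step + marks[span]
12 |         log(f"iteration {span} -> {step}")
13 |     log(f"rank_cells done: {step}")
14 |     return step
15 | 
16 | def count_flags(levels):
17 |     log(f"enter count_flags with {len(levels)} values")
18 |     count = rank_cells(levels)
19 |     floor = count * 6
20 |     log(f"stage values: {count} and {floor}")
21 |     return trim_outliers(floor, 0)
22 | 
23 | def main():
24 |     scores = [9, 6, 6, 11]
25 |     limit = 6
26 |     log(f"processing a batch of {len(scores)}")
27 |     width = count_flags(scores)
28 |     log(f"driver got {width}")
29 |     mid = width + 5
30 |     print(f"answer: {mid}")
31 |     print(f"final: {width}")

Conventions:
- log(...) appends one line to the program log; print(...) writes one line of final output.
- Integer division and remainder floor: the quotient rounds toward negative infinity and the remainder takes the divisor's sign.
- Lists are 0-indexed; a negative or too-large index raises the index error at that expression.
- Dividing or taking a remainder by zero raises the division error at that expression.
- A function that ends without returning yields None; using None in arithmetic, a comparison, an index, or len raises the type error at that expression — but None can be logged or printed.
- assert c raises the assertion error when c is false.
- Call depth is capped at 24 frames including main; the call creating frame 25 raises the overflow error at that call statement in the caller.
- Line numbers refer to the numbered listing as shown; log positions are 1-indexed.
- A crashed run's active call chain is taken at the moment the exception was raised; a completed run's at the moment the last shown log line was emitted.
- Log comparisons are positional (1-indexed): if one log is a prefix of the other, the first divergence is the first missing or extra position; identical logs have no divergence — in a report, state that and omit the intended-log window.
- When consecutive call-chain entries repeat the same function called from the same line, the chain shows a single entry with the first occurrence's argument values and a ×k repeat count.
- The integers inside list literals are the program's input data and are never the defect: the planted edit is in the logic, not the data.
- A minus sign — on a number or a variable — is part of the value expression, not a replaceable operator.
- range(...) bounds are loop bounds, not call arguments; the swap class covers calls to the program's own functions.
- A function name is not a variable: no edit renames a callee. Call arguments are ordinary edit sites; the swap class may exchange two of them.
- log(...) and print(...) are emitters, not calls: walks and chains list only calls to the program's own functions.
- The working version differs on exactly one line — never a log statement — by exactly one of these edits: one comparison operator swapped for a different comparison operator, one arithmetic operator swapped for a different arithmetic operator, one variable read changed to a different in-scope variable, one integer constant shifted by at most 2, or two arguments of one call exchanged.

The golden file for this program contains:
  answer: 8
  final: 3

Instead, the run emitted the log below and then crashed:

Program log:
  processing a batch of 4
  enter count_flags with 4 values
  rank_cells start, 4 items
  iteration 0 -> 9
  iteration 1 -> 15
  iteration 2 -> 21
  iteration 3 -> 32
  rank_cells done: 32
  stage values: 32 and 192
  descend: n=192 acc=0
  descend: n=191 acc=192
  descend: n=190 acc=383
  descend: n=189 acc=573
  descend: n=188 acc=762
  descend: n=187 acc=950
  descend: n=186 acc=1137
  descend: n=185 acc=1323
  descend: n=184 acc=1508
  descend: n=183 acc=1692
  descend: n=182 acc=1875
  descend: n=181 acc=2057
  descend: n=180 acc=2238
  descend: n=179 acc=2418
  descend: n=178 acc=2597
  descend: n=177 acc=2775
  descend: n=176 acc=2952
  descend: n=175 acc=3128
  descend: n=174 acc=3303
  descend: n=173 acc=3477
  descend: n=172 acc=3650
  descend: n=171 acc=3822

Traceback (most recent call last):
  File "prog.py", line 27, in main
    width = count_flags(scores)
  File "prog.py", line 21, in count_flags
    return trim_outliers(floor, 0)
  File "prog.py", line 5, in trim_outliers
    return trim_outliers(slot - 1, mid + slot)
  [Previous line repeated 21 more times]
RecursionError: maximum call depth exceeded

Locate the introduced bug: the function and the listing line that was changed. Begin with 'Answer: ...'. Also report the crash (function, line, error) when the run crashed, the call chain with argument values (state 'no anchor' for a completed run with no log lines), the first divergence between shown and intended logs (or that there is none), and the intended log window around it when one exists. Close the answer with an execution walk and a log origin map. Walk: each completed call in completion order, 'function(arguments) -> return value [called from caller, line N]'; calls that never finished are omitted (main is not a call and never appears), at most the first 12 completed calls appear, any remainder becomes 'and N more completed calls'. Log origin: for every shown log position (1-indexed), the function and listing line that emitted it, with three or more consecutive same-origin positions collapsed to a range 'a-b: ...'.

Answer: the defect is in count_flags at line 19.
Core observation: The log first diverges at position 9: the faulty run prints 'stage values: 32 and 192' where the working version prints 'stage values: 32 and 2'.
Crash: trim_outliers, line 5, RecursionError.
Call chain: main -> count_flags([9, 6, 6, 11]) (called at line 27) -> trim_outliers(192, 0) (called at line 21) -> trim_outliers(191, 192) (called at line 5) ×21.
First divergence: at position 9 the run shows 'stage values: 32 and 192' where the working version logs 'stage values: 32 and 2'.
Intended log window:
  7: iteration 3 -> 32
  8: rank_cells done: 32
  9: stage values: 32 and 2
  10: descend: n=2 acc=0
Execution walk:
  rank_cells([9, 6, 6, 11]) -> 32  [called from count_flags, line 18]
Origin of each log line:
  1: from main, line 26
  2: from count_flags, line 17
  3: from rank_cells, line 8
  4-7: from rank_cells, line 12
  8: from rank_cells, line 13
  9: from count_flags, line 20
  10-31: from trim_outliers, line 4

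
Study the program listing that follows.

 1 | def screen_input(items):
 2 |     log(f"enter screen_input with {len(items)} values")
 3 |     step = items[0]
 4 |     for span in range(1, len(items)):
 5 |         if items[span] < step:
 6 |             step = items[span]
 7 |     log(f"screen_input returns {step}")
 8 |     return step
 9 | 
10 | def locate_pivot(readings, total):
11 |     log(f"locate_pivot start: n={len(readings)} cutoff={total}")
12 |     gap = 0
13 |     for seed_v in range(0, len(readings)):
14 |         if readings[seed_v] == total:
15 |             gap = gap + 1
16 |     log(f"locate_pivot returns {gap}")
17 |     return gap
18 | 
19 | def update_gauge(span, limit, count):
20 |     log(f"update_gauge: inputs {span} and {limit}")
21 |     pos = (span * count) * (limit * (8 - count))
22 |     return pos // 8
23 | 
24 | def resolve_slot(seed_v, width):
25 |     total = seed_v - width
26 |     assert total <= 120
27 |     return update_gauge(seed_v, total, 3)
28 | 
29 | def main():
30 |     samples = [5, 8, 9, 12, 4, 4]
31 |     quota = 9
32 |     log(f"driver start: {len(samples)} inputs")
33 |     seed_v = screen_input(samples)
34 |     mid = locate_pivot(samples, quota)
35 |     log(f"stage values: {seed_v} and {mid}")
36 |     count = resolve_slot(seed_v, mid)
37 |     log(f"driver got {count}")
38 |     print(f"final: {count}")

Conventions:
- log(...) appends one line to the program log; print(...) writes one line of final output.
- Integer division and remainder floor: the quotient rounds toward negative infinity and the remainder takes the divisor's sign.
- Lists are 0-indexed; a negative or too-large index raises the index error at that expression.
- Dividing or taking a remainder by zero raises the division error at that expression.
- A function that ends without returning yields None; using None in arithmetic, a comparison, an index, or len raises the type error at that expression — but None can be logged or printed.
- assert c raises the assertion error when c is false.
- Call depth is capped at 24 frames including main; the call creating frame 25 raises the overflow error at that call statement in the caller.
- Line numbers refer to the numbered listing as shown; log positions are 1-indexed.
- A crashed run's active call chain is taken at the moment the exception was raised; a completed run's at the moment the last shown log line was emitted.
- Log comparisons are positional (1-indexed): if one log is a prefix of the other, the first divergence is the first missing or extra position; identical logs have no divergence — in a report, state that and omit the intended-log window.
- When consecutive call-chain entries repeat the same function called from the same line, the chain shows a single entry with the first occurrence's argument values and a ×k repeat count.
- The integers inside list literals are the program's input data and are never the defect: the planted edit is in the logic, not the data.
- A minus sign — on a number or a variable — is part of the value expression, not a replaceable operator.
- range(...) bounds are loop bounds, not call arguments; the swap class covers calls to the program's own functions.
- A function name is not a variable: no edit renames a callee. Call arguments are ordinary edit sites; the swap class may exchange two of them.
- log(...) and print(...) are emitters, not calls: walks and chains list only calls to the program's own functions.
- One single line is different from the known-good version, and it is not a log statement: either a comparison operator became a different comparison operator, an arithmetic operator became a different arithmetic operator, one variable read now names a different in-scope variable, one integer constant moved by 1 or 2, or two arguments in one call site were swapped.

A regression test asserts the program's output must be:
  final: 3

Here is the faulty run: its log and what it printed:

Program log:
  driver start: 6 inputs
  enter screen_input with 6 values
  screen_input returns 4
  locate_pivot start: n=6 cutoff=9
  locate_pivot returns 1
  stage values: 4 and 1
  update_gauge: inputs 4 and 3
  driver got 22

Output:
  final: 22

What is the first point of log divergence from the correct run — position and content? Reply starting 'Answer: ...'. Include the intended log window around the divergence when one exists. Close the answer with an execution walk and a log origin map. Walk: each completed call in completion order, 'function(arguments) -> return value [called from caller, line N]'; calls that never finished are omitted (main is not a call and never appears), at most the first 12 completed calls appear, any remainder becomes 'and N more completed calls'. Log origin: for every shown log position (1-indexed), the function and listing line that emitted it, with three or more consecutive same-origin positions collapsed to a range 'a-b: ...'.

Answer: at position 8 the run shows 'driver got 22' where the working version logs 'driver got 3'.
Intended log window:
  6: stage values: 4 and 1
  7: update_gauge: inputs 4 and 3
  8: driver got 3
Execution walk:
  screen_input([5, 8, 9, 12, 4, 4]) -> 4  [called from main, line 33]
  locate_pivot([5, 8, 9, 12, 4, 4], 9) -> 1  [called from main, line 34]
  update_gauge(4, 3, 3) -> 22  [called from resolve_slot, line 27]
  resolve_slot(4, 1) -> 22  [called from main, line 36]
Log origins:
  1: logged in main at line 32
  2: logged in screen_input at line 2
  3: logged in screen_input at line 7
  4: logged in locate_pivot at line 11
  5: logged in locate_pivot at line 16
  6: logged in main at line 35
  7: logged in update_gauge at line 20
  8: logged in main at line 37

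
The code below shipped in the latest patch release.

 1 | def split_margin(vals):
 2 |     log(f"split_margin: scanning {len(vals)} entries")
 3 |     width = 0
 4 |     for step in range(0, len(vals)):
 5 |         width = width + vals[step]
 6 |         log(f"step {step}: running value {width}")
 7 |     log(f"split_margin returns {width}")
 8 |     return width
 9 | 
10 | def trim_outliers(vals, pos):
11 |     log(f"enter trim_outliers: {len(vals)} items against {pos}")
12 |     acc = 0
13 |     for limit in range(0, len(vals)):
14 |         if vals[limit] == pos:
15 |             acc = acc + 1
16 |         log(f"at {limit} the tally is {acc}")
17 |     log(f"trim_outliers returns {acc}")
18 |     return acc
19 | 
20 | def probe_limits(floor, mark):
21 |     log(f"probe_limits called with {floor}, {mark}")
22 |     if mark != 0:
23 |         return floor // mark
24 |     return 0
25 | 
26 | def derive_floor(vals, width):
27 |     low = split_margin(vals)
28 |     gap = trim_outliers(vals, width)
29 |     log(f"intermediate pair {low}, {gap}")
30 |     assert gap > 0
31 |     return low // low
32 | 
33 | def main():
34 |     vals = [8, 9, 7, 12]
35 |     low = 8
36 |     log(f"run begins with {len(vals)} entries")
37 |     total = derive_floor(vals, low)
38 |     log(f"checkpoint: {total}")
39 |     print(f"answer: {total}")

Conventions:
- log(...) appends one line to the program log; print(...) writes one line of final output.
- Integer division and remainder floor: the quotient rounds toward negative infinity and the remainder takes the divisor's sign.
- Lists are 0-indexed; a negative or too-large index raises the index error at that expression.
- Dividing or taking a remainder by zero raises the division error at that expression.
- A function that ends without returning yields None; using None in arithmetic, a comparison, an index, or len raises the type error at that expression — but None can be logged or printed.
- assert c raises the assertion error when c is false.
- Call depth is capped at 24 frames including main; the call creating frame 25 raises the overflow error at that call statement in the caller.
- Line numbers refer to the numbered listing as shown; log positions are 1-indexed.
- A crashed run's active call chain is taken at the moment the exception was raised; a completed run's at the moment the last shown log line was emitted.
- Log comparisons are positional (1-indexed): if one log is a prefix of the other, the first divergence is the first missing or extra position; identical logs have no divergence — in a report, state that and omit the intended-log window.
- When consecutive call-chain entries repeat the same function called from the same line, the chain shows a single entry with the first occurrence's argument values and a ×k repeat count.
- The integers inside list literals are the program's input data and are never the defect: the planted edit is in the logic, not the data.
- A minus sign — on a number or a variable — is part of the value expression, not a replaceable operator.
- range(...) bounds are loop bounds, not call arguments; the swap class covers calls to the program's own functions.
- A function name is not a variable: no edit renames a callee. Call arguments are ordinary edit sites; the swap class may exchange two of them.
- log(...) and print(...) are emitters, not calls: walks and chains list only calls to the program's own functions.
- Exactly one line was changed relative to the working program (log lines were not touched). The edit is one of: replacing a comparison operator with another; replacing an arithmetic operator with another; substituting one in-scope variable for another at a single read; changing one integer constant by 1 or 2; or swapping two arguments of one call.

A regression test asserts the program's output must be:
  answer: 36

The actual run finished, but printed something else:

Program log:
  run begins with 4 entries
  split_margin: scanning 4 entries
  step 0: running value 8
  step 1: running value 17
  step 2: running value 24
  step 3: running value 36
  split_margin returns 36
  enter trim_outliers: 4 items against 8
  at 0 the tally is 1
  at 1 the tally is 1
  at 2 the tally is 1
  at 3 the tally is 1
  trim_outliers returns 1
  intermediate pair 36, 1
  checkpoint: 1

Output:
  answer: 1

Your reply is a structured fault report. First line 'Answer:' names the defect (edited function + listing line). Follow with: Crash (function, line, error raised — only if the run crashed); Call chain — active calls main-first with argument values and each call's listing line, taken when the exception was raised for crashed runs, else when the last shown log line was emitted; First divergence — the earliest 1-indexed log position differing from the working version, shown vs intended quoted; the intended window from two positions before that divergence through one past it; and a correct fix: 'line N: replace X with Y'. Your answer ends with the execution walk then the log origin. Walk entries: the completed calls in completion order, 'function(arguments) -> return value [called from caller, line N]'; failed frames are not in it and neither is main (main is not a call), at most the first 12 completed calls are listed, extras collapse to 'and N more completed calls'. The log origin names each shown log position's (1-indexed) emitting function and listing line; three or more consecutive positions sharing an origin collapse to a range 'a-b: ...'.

Answer: the defect is in derive_floor at line 31.
Core observation: Log line 15 is where behavior first shows: 'checkpoint: 1' appears instead of 'checkpoint: 36'.
Call chain: main.
First divergence: at position 15 the run shows 'checkpoint: 1' where the working version logs 'checkpoint: 36'.
Intended log window:
  13: trim_outliers returns 1
  14: intermediate pair 36, 1
  15: checkpoint: 36
Execution walk:
  split_margin([8, 9, 7, 12]) -> 36  [called from derive_floor, line 27]
  trim_outliers([8, 9, 7, 12], 8) -> 1  [called from derive_floor, line 28]
  derive_floor([8, 9, 7, 12], 8) -> 1  [called from main, line 37]
Log origins:
  1: emitted by main (line 36)
  2: emitted by split_margin (line 2)
  3-6: emitted by split_margin (line 6)
  7: emitted by split_margin (line 7)
  8: emitted by trim_outliers (line 11)
  9-12: emitted by trim_outliers (line 16)
  13: emitted by trim_outliers (line 17)
  14: emitted by derive_floor (line 29)
  15: emitted by main (line 38)
A correct fix: line 31: replace `low // low` with `low // gap`.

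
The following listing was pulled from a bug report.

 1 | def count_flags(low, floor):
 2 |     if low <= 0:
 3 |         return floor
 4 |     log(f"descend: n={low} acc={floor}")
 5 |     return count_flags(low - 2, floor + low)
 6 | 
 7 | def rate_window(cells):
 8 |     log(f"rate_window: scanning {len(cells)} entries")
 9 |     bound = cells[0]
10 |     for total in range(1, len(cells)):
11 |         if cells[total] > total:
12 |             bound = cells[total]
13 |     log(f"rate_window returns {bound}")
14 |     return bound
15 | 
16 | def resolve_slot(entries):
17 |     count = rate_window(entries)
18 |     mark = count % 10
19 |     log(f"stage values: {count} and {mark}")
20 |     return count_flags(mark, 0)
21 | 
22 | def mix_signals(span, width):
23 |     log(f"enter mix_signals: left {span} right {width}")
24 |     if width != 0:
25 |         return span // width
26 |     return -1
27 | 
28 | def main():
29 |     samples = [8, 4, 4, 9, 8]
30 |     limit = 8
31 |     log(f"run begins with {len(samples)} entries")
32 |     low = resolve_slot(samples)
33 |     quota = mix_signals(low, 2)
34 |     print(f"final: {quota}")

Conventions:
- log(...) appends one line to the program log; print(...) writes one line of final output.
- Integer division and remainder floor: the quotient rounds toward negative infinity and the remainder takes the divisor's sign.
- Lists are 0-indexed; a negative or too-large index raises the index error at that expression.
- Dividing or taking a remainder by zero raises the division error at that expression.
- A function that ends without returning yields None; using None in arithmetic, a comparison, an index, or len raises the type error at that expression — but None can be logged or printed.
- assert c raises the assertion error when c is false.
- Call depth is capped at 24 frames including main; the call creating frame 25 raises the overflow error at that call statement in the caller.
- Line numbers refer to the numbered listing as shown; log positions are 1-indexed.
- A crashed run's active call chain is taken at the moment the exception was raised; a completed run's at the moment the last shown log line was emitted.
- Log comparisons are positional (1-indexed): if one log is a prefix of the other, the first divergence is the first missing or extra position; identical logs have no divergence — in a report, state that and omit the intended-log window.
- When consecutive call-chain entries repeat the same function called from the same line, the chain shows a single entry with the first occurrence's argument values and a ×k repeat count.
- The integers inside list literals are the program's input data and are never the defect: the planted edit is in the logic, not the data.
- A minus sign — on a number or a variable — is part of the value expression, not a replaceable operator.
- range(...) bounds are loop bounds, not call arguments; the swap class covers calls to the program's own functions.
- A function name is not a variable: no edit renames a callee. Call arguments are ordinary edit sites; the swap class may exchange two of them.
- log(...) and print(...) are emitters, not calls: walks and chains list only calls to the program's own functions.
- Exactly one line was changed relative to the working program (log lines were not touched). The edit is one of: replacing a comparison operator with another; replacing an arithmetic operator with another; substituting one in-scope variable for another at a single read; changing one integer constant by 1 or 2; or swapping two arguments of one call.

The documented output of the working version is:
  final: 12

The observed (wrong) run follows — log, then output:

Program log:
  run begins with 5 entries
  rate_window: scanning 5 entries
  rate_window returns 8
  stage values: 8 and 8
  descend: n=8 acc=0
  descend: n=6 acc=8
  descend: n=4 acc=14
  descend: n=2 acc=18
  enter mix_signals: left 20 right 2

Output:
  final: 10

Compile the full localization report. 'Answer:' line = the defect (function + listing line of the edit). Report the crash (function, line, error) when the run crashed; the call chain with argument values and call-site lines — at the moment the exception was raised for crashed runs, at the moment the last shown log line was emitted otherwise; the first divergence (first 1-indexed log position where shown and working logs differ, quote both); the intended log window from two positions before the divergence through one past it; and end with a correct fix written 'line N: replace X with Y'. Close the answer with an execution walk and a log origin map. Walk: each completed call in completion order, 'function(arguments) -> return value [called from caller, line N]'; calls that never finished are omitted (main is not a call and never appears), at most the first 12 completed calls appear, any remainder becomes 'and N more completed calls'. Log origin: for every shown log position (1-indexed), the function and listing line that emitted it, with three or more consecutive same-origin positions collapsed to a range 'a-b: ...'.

Answer: the defect is in rate_window at line 11.
The tell: The earliest visible damage is log position 3 — 'rate_window returns 8' rather than the intended 'rate_window returns 9'.
Call chain: main -> mix_signals(20, 2) (called at line 33).
First divergence: position 3 — the shown line 'rate_window returns 8' should read 'rate_window returns 9'.
Intended log window:
  1: run begins with 5 entries
  2: rate_window: scanning 5 entries
  3: rate_window returns 9
  4: stage values: 9 and 9
Execution walk:
  rate_window([8, 4, 4, 9, 8]) -> 8  [called from resolve_slot, line 17]
  count_flags(0, 20) -> 20  [called from count_flags, line 5]
  count_flags(2, 18) -> 20  [called from count_flags, line 5]
  count_flags(4, 14) -> 20  [called from count_flags, line 5]
  count_flags(6, 8) -> 20  [called from count_flags, line 5]
  count_flags(8, 0) -> 20  [called from resolve_slot, line 20]
  resolve_slot([8, 4, 4, 9, 8]) -> 20  [called from main, line 32]
  mix_signals(20, 2) -> 10  [called from main, line 33]
Log line origins:
  1 — main, line 31
  2 — rate_window, line 8
  3 — rate_window, line 13
  4 — resolve_slot, line 19
  5-8 — count_flags, line 4
  9 — mix_signals, line 23
A correct fix: line 11: replace `cells[total] > total` with `cells[total] > bound`.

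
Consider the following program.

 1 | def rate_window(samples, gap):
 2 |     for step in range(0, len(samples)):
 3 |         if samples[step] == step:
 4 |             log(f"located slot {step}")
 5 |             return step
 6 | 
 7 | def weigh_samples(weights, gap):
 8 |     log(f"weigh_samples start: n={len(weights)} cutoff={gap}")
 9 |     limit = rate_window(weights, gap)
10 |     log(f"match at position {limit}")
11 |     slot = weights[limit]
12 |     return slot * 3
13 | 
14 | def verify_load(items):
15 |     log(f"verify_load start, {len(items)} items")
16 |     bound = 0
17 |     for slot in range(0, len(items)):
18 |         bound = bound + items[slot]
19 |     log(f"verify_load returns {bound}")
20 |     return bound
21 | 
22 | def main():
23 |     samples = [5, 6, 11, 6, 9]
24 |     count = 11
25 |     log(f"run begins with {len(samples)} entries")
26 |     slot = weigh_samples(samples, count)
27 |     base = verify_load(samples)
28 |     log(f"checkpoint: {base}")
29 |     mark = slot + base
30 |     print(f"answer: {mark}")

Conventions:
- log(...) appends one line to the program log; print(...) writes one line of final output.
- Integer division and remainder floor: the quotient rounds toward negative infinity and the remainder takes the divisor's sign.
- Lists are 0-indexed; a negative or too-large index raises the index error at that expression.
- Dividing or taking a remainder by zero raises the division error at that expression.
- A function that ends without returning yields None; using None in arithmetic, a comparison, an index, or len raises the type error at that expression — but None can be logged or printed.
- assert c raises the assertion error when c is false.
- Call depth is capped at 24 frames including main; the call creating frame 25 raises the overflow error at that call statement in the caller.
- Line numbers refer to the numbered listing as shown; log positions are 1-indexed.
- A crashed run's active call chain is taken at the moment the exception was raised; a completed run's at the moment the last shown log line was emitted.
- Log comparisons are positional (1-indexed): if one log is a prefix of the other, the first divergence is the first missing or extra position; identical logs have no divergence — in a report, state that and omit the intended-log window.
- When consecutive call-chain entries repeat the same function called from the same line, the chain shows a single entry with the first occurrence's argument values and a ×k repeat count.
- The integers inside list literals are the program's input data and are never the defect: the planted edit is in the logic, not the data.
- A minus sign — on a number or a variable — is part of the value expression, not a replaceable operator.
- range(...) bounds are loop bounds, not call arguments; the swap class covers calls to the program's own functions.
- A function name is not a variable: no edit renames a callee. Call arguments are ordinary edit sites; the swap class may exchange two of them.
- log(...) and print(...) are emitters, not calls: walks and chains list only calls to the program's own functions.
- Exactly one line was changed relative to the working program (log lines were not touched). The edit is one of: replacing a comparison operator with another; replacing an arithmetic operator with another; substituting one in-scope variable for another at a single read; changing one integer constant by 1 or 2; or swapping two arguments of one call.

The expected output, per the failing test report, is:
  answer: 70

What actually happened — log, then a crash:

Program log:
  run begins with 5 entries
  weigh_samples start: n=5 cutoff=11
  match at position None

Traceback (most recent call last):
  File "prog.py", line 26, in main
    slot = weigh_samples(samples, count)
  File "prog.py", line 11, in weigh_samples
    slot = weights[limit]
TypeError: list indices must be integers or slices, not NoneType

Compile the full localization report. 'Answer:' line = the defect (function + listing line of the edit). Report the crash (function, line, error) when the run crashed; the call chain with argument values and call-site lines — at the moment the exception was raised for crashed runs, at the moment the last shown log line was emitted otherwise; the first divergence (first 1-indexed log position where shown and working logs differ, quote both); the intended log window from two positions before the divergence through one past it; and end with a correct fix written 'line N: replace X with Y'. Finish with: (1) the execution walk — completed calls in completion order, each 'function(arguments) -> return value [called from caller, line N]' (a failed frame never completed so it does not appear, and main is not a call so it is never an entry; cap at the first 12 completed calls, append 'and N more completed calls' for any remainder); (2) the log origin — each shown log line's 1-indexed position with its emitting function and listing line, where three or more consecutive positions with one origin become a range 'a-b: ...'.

Answer: the defect is in rate_window at line 3.
Key fact: Everything matches until log position 3, which reads 'match at position None' in place of 'located slot 2'.
Crash: weigh_samples, line 11, TypeError.
Call chain: main -> weigh_samples([5, 6, 11, 6, 9], 11) (called at line 26).
First divergence: position 3; shown 'match at position None' vs intended 'located slot 2'.
Intended log window:
  1: run begins with 5 entries
  2: weigh_samples start: n=5 cutoff=11
  3: located slot 2
  4: match at position 2
Execution walk:
  rate_window([5, 6, 11, 6, 9], 11) -> None  [called from weigh_samples, line 9]
Log origins:
  1: emitted by main (line 25)
  2: emitted by weigh_samples (line 8)
  3: emitted by weigh_samples (line 10)
A correct fix: line 3: replace `samples[step] == step` with `samples[step] == gap`.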